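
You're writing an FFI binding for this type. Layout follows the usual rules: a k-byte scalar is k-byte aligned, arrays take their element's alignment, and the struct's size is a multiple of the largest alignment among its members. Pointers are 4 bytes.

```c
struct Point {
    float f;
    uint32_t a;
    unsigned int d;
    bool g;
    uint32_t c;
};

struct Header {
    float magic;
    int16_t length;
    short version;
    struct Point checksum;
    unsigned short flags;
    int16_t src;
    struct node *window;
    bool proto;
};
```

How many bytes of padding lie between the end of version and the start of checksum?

Point: f at 0 (size 4, align 4) → ends 4; a at 4 (size 4, align 4) → ends 8; d at 8 (size 4, align 4) → ends 12; g at 12 (size 1, align 1) → ends 13; pad 3 to align 4 for c; c at 16 (size 4, align 4) → ends 20; total 20 bytes, alignment 4
magic at 0 (size 4, align 4) → ends 4
length at 4 (size 2, align 2) → ends 6
version at 6 (size 2, align 2) → ends 8
checksum at 8 (size 20, align 4) → ends 28

0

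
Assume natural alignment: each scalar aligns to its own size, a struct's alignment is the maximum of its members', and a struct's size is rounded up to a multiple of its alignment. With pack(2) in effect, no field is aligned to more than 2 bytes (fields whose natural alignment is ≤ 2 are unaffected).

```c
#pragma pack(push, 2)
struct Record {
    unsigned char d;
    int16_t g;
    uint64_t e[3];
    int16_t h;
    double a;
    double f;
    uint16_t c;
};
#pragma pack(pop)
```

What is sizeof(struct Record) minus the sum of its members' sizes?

@0: d [1B, align 1] → 1
+1 pad (align 2)
@2: g [2B, align 2] → 4
@4: e [24B, align 2] → 28
@28: h [2B, align 2] → 30
@30: a [8B, align 2] → 38
@38: f [8B, align 2] → 46
@46: c [2B, align 2] → 48
size 48, align 2
data bytes 47, size 48 → padding 1

1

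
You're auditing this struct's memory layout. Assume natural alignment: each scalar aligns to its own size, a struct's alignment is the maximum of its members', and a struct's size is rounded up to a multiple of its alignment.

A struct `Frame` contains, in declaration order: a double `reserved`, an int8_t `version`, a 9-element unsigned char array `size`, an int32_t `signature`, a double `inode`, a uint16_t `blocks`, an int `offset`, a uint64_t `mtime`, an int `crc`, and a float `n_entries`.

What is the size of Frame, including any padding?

0..8  reserved  (8B, 8-aligned)
8..9  version  (1B, 1-aligned)
9..18  size  (9B, 1-aligned)
18..20  -- padding (2B)
20..24  signature  (4B, 4-aligned)
24..32  inode  (8B, 8-aligned)
32..34  blocks  (2B, 2-aligned)
34..36  -- padding (2B)
36..40  offset  (4B, 4-aligned)
40..48  mtime  (8B, 8-aligned)
48..52  crc  (4B, 4-aligned)
52..56  n_entries  (4B, 4-aligned)
sizeof = 56, alignof = 8

56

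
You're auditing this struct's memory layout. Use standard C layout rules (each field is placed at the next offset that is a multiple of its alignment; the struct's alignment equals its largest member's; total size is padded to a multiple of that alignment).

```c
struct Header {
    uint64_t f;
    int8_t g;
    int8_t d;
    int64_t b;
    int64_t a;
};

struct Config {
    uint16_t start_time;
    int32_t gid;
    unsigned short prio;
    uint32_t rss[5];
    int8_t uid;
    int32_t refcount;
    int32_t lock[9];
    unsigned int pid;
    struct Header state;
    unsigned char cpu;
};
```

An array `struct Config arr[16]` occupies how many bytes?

Header: 0..8  f  (8B, 8-aligned); 8..9  g  (1B, 1-aligned); 9..10  d  (1B, 1-aligned); 10..16  -- padding (6B); 16..24  b  (8B, 8-aligned); 24..32  a  (8B, 8-aligned); sizeof = 32, alignof = 8
0..2  start_time  (2B, 2-aligned)
2..4  -- padding (2B)
4..8  gid  (4B, 4-aligned)
8..10  prio  (2B, 2-aligned)
10..12  -- padding (2B)
12..32  rss  (20B, 4-aligned)
32..33  uid  (1B, 1-aligned)
33..36  -- padding (3B)
36..40  refcount  (4B, 4-aligned)
40..76  lock  (36B, 4-aligned)
76..80  pid  (4B, 4-aligned)
80..112  state  (32B, 8-aligned)
112..113  cpu  (1B, 1-aligned)
113..120  -- tail padding (7B)
sizeof = 120, alignof = 8
array of 16: 16 × 120 = 1920

1920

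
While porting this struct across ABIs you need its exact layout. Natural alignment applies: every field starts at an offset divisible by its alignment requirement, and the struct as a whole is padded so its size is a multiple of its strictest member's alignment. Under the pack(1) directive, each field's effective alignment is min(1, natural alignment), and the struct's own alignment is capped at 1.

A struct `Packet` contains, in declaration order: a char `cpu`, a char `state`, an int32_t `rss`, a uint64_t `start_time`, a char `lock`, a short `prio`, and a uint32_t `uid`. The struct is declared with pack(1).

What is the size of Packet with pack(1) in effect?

21

0..1  cpu  (1B, 1-aligned)
1..2  state  (1B, 1-aligned)
2..6  rss  (4B, 1-aligned)
6..14  start_time  (8B, 1-aligned)
14..15  lock  (1B, 1-aligned)
15..17  prio  (2B, 1-aligned)
17..21  uid  (4B, 1-aligned)
sizeof = 21, alignof = 1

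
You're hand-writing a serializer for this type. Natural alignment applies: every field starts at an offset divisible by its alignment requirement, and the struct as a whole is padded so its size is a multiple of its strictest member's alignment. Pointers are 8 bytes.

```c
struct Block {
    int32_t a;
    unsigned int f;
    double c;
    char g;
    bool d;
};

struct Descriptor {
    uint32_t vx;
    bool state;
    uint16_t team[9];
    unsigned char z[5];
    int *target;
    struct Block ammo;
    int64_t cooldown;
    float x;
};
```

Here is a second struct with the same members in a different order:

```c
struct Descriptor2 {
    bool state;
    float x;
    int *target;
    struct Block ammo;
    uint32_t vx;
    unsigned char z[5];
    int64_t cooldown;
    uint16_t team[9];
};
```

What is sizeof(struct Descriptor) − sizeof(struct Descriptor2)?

-8

Block: @0: a [4B, align 4] → 4; @4: f [4B, align 4] → 8; @8: c [8B, align 8] → 16; @16: g [1B, align 1] → 17; @17: d [1B, align 1] → 18; +6 tail pad (align 8); size 24, align 8
@0: vx [4B, align 4] → 4
@4: state [1B, align 1] → 5
+1 pad (align 2)
@6: team [18B, align 2] → 24
@24: z [5B, align 1] → 29
+3 pad (align 8)
@32: target [8B, align 8] → 40
@40: ammo [24B, align 8] → 64
@64: cooldown [8B, align 8] → 72
@72: x [4B, align 4] → 76
+4 tail pad (align 8)
size 80, align 8
— Descriptor2 —
@0: state [1B, align 1] → 1
+3 pad (align 4)
@4: x [4B, align 4] → 8
@8: target [8B, align 8] → 16
@16: ammo [24B, align 8] → 40
@40: vx [4B, align 4] → 44
@44: z [5B, align 1] → 49
+7 pad (align 8)
@56: cooldown [8B, align 8] → 64
@64: team [18B, align 2] → 82
+6 tail pad (align 8)
size 88, align 8
80 − 88 = -8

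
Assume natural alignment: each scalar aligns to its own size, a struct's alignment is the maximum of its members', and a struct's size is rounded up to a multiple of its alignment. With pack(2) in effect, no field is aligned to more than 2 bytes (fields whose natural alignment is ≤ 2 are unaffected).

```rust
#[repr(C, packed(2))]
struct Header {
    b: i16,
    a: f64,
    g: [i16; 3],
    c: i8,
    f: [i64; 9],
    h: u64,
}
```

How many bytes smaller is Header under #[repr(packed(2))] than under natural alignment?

natural layout:
  0..2  b  (2B, 2-aligned)
  2..8  -- padding (6B)
  8..16  a  (8B, 8-aligned)
  16..22  g  (6B, 2-aligned)
  22..23  c  (1B, 1-aligned)
  23..24  -- padding (1B)
  24..96  f  (72B, 8-aligned)
  96..104  h  (8B, 8-aligned)
  sizeof = 104, alignof = 8
packed(2) layout:
  0..2  b  (2B, 2-aligned)
  2..10  a  (8B, 2-aligned)
  10..16  g  (6B, 2-aligned)
  16..17  c  (1B, 1-aligned)
  17..18  -- padding (1B)
  18..90  f  (72B, 2-aligned)
  90..98  h  (8B, 2-aligned)
  sizeof = 98, alignof = 2
104 − 98 = 6

6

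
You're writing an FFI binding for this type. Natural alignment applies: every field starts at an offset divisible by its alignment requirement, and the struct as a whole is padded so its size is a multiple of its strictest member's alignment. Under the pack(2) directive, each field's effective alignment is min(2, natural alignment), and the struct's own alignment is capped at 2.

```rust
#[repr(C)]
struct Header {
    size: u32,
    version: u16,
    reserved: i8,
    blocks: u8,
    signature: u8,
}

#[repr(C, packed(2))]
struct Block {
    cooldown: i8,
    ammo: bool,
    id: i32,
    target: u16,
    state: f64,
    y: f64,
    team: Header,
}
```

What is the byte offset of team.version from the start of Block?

28

Header: @0: size [4B, align 4] → 4; @4: version [2B, align 2] → 6; @6: reserved [1B, align 1] → 7; @7: blocks [1B, align 1] → 8; @8: signature [1B, align 1] → 9; +3 tail pad (align 4); size 12, align 4
@0: cooldown [1B, align 1] → 1
@1: ammo [1B, align 1] → 2
@2: id [4B, align 2] → 6
@6: target [2B, align 2] → 8
@8: state [8B, align 2] → 16
@16: y [8B, align 2] → 24
@24: team [12B, align 2] → 36
within Header: version at 4
24 + 4 = 28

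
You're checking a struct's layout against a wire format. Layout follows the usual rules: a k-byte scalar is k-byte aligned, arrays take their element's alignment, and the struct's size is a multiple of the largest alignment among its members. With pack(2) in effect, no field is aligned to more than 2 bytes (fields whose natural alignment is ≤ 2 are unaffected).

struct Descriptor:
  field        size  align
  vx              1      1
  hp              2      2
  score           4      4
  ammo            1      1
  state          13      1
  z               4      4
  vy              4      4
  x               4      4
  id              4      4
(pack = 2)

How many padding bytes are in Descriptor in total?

1

0..1  vx  (1B, 1-aligned)
1..2  -- padding (1B)
2..4  hp  (2B, 2-aligned)
4..8  score  (4B, 2-aligned)
8..9  ammo  (1B, 1-aligned)
9..22  state  (13B, 1-aligned)
22..26  z  (4B, 2-aligned)
26..30  vy  (4B, 2-aligned)
30..34  x  (4B, 2-aligned)
34..38  id  (4B, 2-aligned)
sizeof = 38, alignof = 2
data bytes 37, size 38 → padding 1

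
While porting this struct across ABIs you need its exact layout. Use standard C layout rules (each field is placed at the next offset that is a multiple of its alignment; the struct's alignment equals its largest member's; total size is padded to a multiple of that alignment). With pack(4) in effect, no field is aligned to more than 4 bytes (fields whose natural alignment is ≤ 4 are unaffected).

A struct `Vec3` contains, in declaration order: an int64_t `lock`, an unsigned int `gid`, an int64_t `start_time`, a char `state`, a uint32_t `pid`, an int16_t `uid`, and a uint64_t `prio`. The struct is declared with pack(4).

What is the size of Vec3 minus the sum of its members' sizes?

5

@0: lock [8B, align 4] → 8
@8: gid [4B, align 4] → 12
@12: start_time [8B, align 4] → 20
@20: state [1B, align 1] → 21
+3 pad (align 4)
@24: pid [4B, align 4] → 28
@28: uid [2B, align 2] → 30
+2 pad (align 4)
@32: prio [8B, align 4] → 40
size 40, align 4
data bytes 35, size 40 → padding 5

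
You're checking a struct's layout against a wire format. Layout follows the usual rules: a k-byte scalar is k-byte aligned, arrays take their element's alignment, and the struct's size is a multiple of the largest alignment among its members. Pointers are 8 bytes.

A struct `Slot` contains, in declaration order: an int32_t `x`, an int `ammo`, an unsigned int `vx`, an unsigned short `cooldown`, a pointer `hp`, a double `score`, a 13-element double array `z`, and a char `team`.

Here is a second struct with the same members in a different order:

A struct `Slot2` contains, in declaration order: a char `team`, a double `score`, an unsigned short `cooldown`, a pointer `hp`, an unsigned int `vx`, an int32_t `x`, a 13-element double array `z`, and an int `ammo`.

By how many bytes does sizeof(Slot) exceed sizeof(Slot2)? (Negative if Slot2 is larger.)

-8

0..4  x  (4B, 4-aligned)
4..8  ammo  (4B, 4-aligned)
8..12  vx  (4B, 4-aligned)
12..14  cooldown  (2B, 2-aligned)
14..16  -- padding (2B)
16..24  hp  (8B, 8-aligned)
24..32  score  (8B, 8-aligned)
32..136  z  (104B, 8-aligned)
136..137  team  (1B, 1-aligned)
137..144  -- tail padding (7B)
sizeof = 144, alignof = 8
— Slot2 —
0..1  team  (1B, 1-aligned)
1..8  -- padding (7B)
8..16  score  (8B, 8-aligned)
16..18  cooldown  (2B, 2-aligned)
18..24  -- padding (6B)
24..32  hp  (8B, 8-aligned)
32..36  vx  (4B, 4-aligned)
36..40  x  (4B, 4-aligned)
40..144  z  (104B, 8-aligned)
144..148  ammo  (4B, 4-aligned)
148..152  -- tail padding (4B)
sizeof = 152, alignof = 8
144 − 152 = -8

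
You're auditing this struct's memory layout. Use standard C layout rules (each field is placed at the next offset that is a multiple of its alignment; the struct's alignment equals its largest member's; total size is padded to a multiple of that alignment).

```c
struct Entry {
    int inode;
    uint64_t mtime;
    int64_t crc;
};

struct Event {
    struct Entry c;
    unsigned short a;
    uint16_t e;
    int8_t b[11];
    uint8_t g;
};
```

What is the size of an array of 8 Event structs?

Entry: @0: inode [4B, align 4] → 4; +4 pad (align 8); @8: mtime [8B, align 8] → 16; @16: crc [8B, align 8] → 24; size 24, align 8
@0: c [24B, align 8] → 24
@24: a [2B, align 2] → 26
@26: e [2B, align 2] → 28
@28: b [11B, align 1] → 39
@39: g [1B, align 1] → 40
size 40, align 8
array of 8: 8 × 40 = 320

320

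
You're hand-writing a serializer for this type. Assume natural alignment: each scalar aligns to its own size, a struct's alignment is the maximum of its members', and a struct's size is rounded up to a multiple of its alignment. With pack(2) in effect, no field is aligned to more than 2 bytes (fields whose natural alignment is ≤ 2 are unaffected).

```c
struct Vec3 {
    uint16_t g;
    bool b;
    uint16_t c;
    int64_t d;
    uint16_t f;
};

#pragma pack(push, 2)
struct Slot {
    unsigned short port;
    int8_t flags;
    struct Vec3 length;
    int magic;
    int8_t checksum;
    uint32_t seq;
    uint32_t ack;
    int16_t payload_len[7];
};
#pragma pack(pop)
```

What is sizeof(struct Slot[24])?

Vec3: 0..2  g  (2B, 2-aligned); 2..3  b  (1B, 1-aligned); 3..4  -- padding (1B); 4..6  c  (2B, 2-aligned); 6..8  -- padding (2B); 8..16  d  (8B, 8-aligned); 16..18  f  (2B, 2-aligned); 18..24  -- tail padding (6B); sizeof = 24, alignof = 8
0..2  port  (2B, 2-aligned)
2..3  flags  (1B, 1-aligned)
3..4  -- padding (1B)
4..28  length  (24B, 2-aligned)
28..32  magic  (4B, 2-aligned)
32..33  checksum  (1B, 1-aligned)
33..34  -- padding (1B)
34..38  seq  (4B, 2-aligned)
38..42  ack  (4B, 2-aligned)
42..56  payload_len  (14B, 2-aligned)
sizeof = 56, alignof = 2
array of 24: 24 × 56 = 1344

1344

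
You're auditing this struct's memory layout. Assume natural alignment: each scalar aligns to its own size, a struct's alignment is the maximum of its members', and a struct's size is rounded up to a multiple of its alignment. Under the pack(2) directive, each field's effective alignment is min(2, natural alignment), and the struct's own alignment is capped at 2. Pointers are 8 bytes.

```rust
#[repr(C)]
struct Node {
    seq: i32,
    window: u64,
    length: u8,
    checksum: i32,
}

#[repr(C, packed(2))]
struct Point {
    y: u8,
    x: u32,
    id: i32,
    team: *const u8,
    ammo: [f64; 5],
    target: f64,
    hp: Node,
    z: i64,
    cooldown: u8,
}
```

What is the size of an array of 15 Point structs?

1500

Node: 0..4  seq  (4B, 4-aligned); 4..8  -- padding (4B); 8..16  window  (8B, 8-aligned); 16..17  length  (1B, 1-aligned); 17..20  -- padding (3B); 20..24  checksum  (4B, 4-aligned); sizeof = 24, alignof = 8
0..1  y  (1B, 1-aligned)
1..2  -- padding (1B)
2..6  x  (4B, 2-aligned)
6..10  id  (4B, 2-aligned)
10..18  team  (8B, 2-aligned)
18..58  ammo  (40B, 2-aligned)
58..66  target  (8B, 2-aligned)
66..90  hp  (24B, 2-aligned)
90..98  z  (8B, 2-aligned)
98..99  cooldown  (1B, 1-aligned)
99..100  -- tail padding (1B)
sizeof = 100, alignof = 2
array of 15: 15 × 100 = 1500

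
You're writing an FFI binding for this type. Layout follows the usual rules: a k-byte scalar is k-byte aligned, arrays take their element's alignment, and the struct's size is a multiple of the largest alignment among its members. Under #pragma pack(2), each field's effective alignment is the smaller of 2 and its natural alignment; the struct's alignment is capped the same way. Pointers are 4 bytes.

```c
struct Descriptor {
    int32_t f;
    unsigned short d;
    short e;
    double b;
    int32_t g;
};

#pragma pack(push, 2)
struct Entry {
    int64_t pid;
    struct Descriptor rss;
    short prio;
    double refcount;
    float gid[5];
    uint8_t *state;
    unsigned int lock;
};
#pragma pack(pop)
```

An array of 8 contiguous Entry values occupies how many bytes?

560

Descriptor: @0: f [4B, align 4] → 4; @4: d [2B, align 2] → 6; @6: e [2B, align 2] → 8; @8: b [8B, align 8] → 16; @16: g [4B, align 4] → 20; +4 tail pad (align 8); size 24, align 8
@0: pid [8B, align 2] → 8
@8: rss [24B, align 2] → 32
@32: prio [2B, align 2] → 34
@34: refcount [8B, align 2] → 42
@42: gid [20B, align 2] → 62
@62: state [4B, align 2] → 66
@66: lock [4B, align 2] → 70
size 70, align 2
array of 8: 8 × 70 = 560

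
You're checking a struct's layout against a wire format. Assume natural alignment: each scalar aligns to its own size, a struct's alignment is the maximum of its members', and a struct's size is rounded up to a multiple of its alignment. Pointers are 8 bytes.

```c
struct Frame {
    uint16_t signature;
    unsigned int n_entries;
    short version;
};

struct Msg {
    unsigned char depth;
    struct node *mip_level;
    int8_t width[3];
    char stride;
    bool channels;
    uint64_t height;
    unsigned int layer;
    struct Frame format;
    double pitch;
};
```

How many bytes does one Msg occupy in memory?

56 bytes

Frame: @0: signature [2B, align 2] → 2; +2 pad (align 4); @4: n_entries [4B, align 4] → 8; @8: version [2B, align 2] → 10; +2 tail pad (align 4); size 12, align 4
@0: depth [1B, align 1] → 1
+7 pad (align 8)
@8: mip_level [8B, align 8] → 16
@16: width [3B, align 1] → 19
@19: stride [1B, align 1] → 20
@20: channels [1B, align 1] → 21
+3 pad (align 8)
@24: height [8B, align 8] → 32
@32: layer [4B, align 4] → 36
@36: format [12B, align 4] → 48
@48: pitch [8B, align 8] → 56
size 56, align 8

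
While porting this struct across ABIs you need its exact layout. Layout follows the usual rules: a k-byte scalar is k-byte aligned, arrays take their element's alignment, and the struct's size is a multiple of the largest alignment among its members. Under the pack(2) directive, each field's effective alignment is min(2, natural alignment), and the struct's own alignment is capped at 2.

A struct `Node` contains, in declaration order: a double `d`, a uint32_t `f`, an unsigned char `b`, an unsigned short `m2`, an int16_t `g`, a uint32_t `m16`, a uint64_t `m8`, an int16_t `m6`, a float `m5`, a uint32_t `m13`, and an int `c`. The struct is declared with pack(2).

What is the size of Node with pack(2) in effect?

44

@0: d [8B, align 2] → 8
@8: f [4B, align 2] → 12
@12: b [1B, align 1] → 13
+1 pad (align 2)
@14: m2 [2B, align 2] → 16
@16: g [2B, align 2] → 18
@18: m16 [4B, align 2] → 22
@22: m8 [8B, align 2] → 30
@30: m6 [2B, align 2] → 32
@32: m5 [4B, align 2] → 36
@36: m13 [4B, align 2] → 40
@40: c [4B, align 2] → 44
size 44, align 2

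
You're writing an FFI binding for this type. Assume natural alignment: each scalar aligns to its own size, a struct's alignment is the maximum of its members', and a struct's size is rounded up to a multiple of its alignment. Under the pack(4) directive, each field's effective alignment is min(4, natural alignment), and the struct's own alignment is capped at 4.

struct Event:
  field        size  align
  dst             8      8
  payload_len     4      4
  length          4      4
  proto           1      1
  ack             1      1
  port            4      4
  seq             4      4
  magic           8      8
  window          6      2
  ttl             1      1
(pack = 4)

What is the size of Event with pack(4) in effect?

dst at 0 (size 8, align 4) → ends 8
payload_len at 8 (size 4, align 4) → ends 12
length at 12 (size 4, align 4) → ends 16
proto at 16 (size 1, align 1) → ends 17
ack at 17 (size 1, align 1) → ends 18
pad 2 to align 4 for port
port at 20 (size 4, align 4) → ends 24
seq at 24 (size 4, align 4) → ends 28
magic at 28 (size 8, align 4) → ends 36
window at 36 (size 6, align 2) → ends 42
ttl at 42 (size 1, align 1) → ends 43
tail pad 1 to reach multiple of 4
total 44 bytes, alignment 4

44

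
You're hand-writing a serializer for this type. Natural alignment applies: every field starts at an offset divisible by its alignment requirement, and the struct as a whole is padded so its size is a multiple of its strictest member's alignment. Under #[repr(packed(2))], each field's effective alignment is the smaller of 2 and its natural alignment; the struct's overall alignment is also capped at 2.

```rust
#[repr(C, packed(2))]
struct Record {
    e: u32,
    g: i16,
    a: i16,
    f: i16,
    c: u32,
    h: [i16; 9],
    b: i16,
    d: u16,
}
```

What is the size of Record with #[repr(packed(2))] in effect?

0..4  e  (4B, 2-aligned)
4..6  g  (2B, 2-aligned)
6..8  a  (2B, 2-aligned)
8..10  f  (2B, 2-aligned)
10..14  c  (4B, 2-aligned)
14..32  h  (18B, 2-aligned)
32..34  b  (2B, 2-aligned)
34..36  d  (2B, 2-aligned)
sizeof = 36, alignof = 2

36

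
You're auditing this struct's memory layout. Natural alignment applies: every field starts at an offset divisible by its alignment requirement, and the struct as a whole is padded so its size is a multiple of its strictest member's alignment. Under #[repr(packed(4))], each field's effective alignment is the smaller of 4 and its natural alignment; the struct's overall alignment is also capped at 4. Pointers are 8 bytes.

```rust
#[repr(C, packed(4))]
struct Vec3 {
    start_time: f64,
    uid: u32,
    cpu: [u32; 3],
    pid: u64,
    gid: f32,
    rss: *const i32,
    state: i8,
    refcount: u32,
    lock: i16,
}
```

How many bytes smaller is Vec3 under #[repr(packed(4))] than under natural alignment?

natural layout:
  @0: start_time [8B, align 8] → 8
  @8: uid [4B, align 4] → 12
  @12: cpu [12B, align 4] → 24
  @24: pid [8B, align 8] → 32
  @32: gid [4B, align 4] → 36
  +4 pad (align 8)
  @40: rss [8B, align 8] → 48
  @48: state [1B, align 1] → 49
  +3 pad (align 4)
  @52: refcount [4B, align 4] → 56
  @56: lock [2B, align 2] → 58
  +6 tail pad (align 8)
  size 64, align 8
packed(4) layout:
  @0: start_time [8B, align 4] → 8
  @8: uid [4B, align 4] → 12
  @12: cpu [12B, align 4] → 24
  @24: pid [8B, align 4] → 32
  @32: gid [4B, align 4] → 36
  @36: rss [8B, align 4] → 44
  @44: state [1B, align 1] → 45
  +3 pad (align 4)
  @48: refcount [4B, align 4] → 52
  @52: lock [2B, align 2] → 54
  +2 tail pad (align 4)
  size 56, align 4
64 − 56 = 8

8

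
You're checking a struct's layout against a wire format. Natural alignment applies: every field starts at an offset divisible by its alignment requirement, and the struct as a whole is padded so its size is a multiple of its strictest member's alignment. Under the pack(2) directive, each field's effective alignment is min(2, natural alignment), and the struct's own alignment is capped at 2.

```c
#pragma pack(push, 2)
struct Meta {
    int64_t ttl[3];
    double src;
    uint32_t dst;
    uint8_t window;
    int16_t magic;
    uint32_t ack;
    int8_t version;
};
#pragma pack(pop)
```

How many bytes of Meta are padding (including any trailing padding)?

2

0..24  ttl  (24B, 2-aligned)
24..32  src  (8B, 2-aligned)
32..36  dst  (4B, 2-aligned)
36..37  window  (1B, 1-aligned)
37..38  -- padding (1B)
38..40  magic  (2B, 2-aligned)
40..44  ack  (4B, 2-aligned)
44..45  version  (1B, 1-aligned)
45..46  -- tail padding (1B)
sizeof = 46, alignof = 2
data bytes 44, size 46 → padding 2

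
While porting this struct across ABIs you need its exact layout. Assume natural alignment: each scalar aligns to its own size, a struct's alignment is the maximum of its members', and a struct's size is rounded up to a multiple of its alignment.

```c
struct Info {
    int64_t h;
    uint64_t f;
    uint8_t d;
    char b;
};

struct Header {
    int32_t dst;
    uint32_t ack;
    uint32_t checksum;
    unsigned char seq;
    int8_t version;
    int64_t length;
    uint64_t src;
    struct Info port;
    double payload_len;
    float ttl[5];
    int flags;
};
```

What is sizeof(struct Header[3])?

Info: @0: h [8B, align 8] → 8; @8: f [8B, align 8] → 16; @16: d [1B, align 1] → 17; @17: b [1B, align 1] → 18; +6 tail pad (align 8); size 24, align 8
@0: dst [4B, align 4] → 4
@4: ack [4B, align 4] → 8
@8: checksum [4B, align 4] → 12
@12: seq [1B, align 1] → 13
@13: version [1B, align 1] → 14
+2 pad (align 8)
@16: length [8B, align 8] → 24
@24: src [8B, align 8] → 32
@32: port [24B, align 8] → 56
@56: payload_len [8B, align 8] → 64
@64: ttl [20B, align 4] → 84
@84: flags [4B, align 4] → 88
size 88, align 8
array of 3: 3 × 88 = 264

264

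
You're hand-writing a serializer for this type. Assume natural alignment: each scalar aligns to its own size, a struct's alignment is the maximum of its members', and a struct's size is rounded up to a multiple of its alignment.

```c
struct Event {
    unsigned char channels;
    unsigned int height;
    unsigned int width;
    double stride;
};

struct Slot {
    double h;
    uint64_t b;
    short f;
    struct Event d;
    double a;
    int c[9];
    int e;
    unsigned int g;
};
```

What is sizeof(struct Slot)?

Event: 0..1  channels  (1B, 1-aligned); 1..4  -- padding (3B); 4..8  height  (4B, 4-aligned); 8..12  width  (4B, 4-aligned); 12..16  -- padding (4B); 16..24  stride  (8B, 8-aligned); sizeof = 24, alignof = 8
0..8  h  (8B, 8-aligned)
8..16  b  (8B, 8-aligned)
16..18  f  (2B, 2-aligned)
18..24  -- padding (6B)
24..48  d  (24B, 8-aligned)
48..56  a  (8B, 8-aligned)
56..92  c  (36B, 4-aligned)
92..96  e  (4B, 4-aligned)
96..100  g  (4B, 4-aligned)
100..104  -- tail padding (4B)
sizeof = 104, alignof = 8

104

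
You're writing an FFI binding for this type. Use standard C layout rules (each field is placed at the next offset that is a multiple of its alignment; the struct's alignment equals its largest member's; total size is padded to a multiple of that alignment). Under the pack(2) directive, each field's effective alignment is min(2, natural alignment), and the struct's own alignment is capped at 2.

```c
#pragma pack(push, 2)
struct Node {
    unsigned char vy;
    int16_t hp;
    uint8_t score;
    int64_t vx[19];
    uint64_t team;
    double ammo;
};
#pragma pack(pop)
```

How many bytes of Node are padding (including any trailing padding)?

2

vy at 0 (size 1, align 1) → ends 1
pad 1 to align 2 for hp
hp at 2 (size 2, align 2) → ends 4
score at 4 (size 1, align 1) → ends 5
pad 1 to align 2 for vx
vx at 6 (size 152, align 2) → ends 158
team at 158 (size 8, align 2) → ends 166
ammo at 166 (size 8, align 2) → ends 174
total 174 bytes, alignment 2
data bytes 172, size 174 → padding 2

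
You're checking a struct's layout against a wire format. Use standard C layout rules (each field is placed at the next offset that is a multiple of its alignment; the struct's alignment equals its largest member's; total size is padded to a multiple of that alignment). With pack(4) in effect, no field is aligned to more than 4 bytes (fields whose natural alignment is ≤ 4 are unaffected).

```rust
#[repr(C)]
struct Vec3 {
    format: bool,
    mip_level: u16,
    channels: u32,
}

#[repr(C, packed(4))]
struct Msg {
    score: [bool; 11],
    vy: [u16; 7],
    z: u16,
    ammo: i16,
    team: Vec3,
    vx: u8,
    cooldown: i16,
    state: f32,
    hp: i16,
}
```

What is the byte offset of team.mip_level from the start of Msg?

Vec3: @0: format [1B, align 1] → 1; +1 pad (align 2); @2: mip_level [2B, align 2] → 4; @4: channels [4B, align 4] → 8; size 8, align 4
@0: score [11B, align 1] → 11
+1 pad (align 2)
@12: vy [14B, align 2] → 26
@26: z [2B, align 2] → 28
@28: ammo [2B, align 2] → 30
+2 pad (align 4)
@32: team [8B, align 4] → 40
within Vec3: mip_level at 2
32 + 2 = 34

34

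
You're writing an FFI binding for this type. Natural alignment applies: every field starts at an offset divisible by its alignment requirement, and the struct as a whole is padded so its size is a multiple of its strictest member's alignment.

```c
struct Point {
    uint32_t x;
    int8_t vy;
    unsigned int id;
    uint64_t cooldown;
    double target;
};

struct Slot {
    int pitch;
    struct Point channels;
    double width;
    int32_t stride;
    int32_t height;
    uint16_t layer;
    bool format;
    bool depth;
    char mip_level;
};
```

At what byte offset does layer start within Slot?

56

Point: @0: x [4B, align 4] → 4; @4: vy [1B, align 1] → 5; +3 pad (align 4); @8: id [4B, align 4] → 12; +4 pad (align 8); @16: cooldown [8B, align 8] → 24; @24: target [8B, align 8] → 32; size 32, align 8
@0: pitch [4B, align 4] → 4
+4 pad (align 8)
@8: channels [32B, align 8] → 40
@40: width [8B, align 8] → 48
@48: stride [4B, align 4] → 52
@52: height [4B, align 4] → 56
@56: layer [2B, align 2] → 58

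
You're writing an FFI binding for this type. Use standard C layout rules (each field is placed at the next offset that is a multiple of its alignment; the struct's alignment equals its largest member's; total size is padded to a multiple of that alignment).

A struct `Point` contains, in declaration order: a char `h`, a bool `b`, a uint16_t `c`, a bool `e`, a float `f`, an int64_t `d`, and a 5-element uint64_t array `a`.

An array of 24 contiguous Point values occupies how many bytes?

h at 0 (size 1, align 1) → ends 1
b at 1 (size 1, align 1) → ends 2
c at 2 (size 2, align 2) → ends 4
e at 4 (size 1, align 1) → ends 5
pad 3 to align 4 for f
f at 8 (size 4, align 4) → ends 12
pad 4 to align 8 for d
d at 16 (size 8, align 8) → ends 24
a at 24 (size 40, align 8) → ends 64
total 64 bytes, alignment 8
array of 24: 24 × 64 = 1536

1536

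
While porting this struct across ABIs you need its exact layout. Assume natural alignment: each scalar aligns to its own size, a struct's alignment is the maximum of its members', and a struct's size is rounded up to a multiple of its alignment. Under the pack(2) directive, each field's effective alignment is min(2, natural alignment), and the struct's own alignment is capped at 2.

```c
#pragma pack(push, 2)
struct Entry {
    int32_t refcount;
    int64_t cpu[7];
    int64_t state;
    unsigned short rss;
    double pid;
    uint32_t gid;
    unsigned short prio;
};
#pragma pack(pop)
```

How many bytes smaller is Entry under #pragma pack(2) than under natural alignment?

natural layout:
  @0: refcount [4B, align 4] → 4
  +4 pad (align 8)
  @8: cpu [56B, align 8] → 64
  @64: state [8B, align 8] → 72
  @72: rss [2B, align 2] → 74
  +6 pad (align 8)
  @80: pid [8B, align 8] → 88
  @88: gid [4B, align 4] → 92
  @92: prio [2B, align 2] → 94
  +2 tail pad (align 8)
  size 96, align 8
packed(2) layout:
  @0: refcount [4B, align 2] → 4
  @4: cpu [56B, align 2] → 60
  @60: state [8B, align 2] → 68
  @68: rss [2B, align 2] → 70
  @70: pid [8B, align 2] → 78
  @78: gid [4B, align 2] → 82
  @82: prio [2B, align 2] → 84
  size 84, align 2
96 − 84 = 12

12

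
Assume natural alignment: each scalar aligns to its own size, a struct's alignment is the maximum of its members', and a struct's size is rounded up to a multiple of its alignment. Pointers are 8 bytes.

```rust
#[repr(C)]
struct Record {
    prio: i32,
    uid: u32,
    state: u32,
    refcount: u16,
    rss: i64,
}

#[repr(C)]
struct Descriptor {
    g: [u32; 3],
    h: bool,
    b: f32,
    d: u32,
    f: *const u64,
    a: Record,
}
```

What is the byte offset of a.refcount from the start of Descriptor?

44

Record: prio at 0 (size 4, align 4) → ends 4; uid at 4 (size 4, align 4) → ends 8; state at 8 (size 4, align 4) → ends 12; refcount at 12 (size 2, align 2) → ends 14; pad 2 to align 8 for rss; rss at 16 (size 8, align 8) → ends 24; total 24 bytes, alignment 8
g at 0 (size 12, align 4) → ends 12
h at 12 (size 1, align 1) → ends 13
pad 3 to align 4 for b
b at 16 (size 4, align 4) → ends 20
d at 20 (size 4, align 4) → ends 24
f at 24 (size 8, align 8) → ends 32
a at 32 (size 24, align 8) → ends 56
within Record: refcount at 12
32 + 12 = 44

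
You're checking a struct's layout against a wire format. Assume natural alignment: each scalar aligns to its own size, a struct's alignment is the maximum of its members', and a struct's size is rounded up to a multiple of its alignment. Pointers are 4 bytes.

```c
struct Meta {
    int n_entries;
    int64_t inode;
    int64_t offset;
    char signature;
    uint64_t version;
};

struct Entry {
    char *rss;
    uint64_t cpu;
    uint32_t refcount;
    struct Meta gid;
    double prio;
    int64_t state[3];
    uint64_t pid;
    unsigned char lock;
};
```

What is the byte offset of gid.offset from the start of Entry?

40

Meta: @0: n_entries [4B, align 4] → 4; +4 pad (align 8); @8: inode [8B, align 8] → 16; @16: offset [8B, align 8] → 24; @24: signature [1B, align 1] → 25; +7 pad (align 8); @32: version [8B, align 8] → 40; size 40, align 8
@0: rss [4B, align 4] → 4
+4 pad (align 8)
@8: cpu [8B, align 8] → 16
@16: refcount [4B, align 4] → 20
+4 pad (align 8)
@24: gid [40B, align 8] → 64
within Meta: offset at 16
24 + 16 = 40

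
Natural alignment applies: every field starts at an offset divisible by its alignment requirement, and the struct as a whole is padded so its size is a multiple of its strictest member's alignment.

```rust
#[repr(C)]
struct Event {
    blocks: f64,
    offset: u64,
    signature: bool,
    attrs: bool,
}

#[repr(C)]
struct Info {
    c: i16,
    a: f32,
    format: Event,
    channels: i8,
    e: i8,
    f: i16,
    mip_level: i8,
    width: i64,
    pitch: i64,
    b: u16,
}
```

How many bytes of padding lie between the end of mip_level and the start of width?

Event: @0: blocks [8B, align 8] → 8; @8: offset [8B, align 8] → 16; @16: signature [1B, align 1] → 17; @17: attrs [1B, align 1] → 18; +6 tail pad (align 8); size 24, align 8
@0: c [2B, align 2] → 2
+2 pad (align 4)
@4: a [4B, align 4] → 8
@8: format [24B, align 8] → 32
@32: channels [1B, align 1] → 33
@33: e [1B, align 1] → 34
@34: f [2B, align 2] → 36
@36: mip_level [1B, align 1] → 37
+3 pad (align 8)
@40: width [8B, align 8] → 48

3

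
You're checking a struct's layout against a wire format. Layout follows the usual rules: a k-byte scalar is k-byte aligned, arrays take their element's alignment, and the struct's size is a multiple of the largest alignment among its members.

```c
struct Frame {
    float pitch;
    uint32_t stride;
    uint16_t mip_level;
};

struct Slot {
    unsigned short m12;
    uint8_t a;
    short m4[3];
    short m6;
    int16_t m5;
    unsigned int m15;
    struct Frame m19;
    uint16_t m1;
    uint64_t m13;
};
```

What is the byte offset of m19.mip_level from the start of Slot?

28

Frame: 0..4  pitch  (4B, 4-aligned); 4..8  stride  (4B, 4-aligned); 8..10  mip_level  (2B, 2-aligned); 10..12  -- tail padding (2B); sizeof = 12, alignof = 4
0..2  m12  (2B, 2-aligned)
2..3  a  (1B, 1-aligned)
3..4  -- padding (1B)
4..10  m4  (6B, 2-aligned)
10..12  m6  (2B, 2-aligned)
12..14  m5  (2B, 2-aligned)
14..16  -- padding (2B)
16..20  m15  (4B, 4-aligned)
20..32  m19  (12B, 4-aligned)
within Frame: mip_level at 8
20 + 8 = 28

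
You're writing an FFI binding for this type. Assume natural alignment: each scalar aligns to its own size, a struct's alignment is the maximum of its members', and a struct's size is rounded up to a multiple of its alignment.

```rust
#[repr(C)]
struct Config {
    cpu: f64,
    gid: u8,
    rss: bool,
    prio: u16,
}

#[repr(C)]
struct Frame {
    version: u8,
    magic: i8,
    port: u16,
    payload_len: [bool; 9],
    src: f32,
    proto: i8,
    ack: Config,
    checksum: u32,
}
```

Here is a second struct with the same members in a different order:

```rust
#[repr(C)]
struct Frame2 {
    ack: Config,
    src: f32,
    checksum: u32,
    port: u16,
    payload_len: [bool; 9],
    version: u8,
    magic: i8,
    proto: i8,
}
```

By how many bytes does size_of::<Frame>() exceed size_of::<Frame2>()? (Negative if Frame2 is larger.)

8

Config: 0..8  cpu  (8B, 8-aligned); 8..9  gid  (1B, 1-aligned); 9..10  rss  (1B, 1-aligned); 10..12  prio  (2B, 2-aligned); 12..16  -- tail padding (4B); sizeof = 16, alignof = 8
0..1  version  (1B, 1-aligned)
1..2  magic  (1B, 1-aligned)
2..4  port  (2B, 2-aligned)
4..13  payload_len  (9B, 1-aligned)
13..16  -- padding (3B)
16..20  src  (4B, 4-aligned)
20..21  proto  (1B, 1-aligned)
21..24  -- padding (3B)
24..40  ack  (16B, 8-aligned)
40..44  checksum  (4B, 4-aligned)
44..48  -- tail padding (4B)
sizeof = 48, alignof = 8
— Frame2 —
0..16  ack  (16B, 8-aligned)
16..20  src  (4B, 4-aligned)
20..24  checksum  (4B, 4-aligned)
24..26  port  (2B, 2-aligned)
26..35  payload_len  (9B, 1-aligned)
35..36  version  (1B, 1-aligned)
36..37  magic  (1B, 1-aligned)
37..38  proto  (1B, 1-aligned)
38..40  -- tail padding (2B)
sizeof = 40, alignof = 8
48 − 40 = 8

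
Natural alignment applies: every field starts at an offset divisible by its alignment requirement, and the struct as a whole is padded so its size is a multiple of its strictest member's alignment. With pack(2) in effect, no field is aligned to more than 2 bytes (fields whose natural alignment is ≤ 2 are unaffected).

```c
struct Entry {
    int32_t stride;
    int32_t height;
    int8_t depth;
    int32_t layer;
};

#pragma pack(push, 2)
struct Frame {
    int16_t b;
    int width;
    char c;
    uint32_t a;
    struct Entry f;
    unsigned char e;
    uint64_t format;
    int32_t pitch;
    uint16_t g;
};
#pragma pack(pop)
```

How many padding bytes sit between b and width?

Entry: stride at 0 (size 4, align 4) → ends 4; height at 4 (size 4, align 4) → ends 8; depth at 8 (size 1, align 1) → ends 9; pad 3 to align 4 for layer; layer at 12 (size 4, align 4) → ends 16; total 16 bytes, alignment 4
b at 0 (size 2, align 2) → ends 2
width at 2 (size 4, align 2) → ends 6

0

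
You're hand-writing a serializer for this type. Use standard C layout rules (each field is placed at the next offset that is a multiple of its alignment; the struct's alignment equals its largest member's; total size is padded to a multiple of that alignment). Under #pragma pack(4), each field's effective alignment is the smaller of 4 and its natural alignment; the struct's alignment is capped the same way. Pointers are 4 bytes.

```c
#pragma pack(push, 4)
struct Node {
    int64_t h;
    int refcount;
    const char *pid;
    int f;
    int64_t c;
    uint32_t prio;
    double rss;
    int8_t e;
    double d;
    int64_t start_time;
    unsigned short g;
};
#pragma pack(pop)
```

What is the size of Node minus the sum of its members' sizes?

5

0..8  h  (8B, 4-aligned)
8..12  refcount  (4B, 4-aligned)
12..16  pid  (4B, 4-aligned)
16..20  f  (4B, 4-aligned)
20..28  c  (8B, 4-aligned)
28..32  prio  (4B, 4-aligned)
32..40  rss  (8B, 4-aligned)
40..41  e  (1B, 1-aligned)
41..44  -- padding (3B)
44..52  d  (8B, 4-aligned)
52..60  start_time  (8B, 4-aligned)
60..62  g  (2B, 2-aligned)
62..64  -- tail padding (2B)
sizeof = 64, alignof = 4
data bytes 59, size 64 → padding 5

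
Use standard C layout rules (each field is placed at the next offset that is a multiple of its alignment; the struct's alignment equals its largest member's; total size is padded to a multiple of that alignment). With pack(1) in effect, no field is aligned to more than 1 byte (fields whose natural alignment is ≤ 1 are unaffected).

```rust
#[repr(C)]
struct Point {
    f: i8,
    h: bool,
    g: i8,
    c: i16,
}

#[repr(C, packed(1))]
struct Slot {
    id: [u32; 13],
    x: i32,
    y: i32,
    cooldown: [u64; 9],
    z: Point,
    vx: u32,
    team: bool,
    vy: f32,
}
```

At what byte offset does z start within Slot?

Point: 0..1  f  (1B, 1-aligned); 1..2  h  (1B, 1-aligned); 2..3  g  (1B, 1-aligned); 3..4  -- padding (1B); 4..6  c  (2B, 2-aligned); sizeof = 6, alignof = 2
0..52  id  (52B, 1-aligned)
52..56  x  (4B, 1-aligned)
56..60  y  (4B, 1-aligned)
60..132  cooldown  (72B, 1-aligned)
132..138  z  (6B, 1-aligned)

132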